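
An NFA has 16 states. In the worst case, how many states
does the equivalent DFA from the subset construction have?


Subset construction: one DFA state per subset of NFA states.
2^16 = 65536

65536


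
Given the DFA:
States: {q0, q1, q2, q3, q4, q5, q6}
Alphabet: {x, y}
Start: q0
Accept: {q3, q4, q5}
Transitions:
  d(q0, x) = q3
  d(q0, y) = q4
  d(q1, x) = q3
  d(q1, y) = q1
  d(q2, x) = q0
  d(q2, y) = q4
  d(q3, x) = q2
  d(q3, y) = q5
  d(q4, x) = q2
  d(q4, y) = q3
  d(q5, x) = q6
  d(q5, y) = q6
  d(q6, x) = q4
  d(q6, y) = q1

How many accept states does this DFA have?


Accept states listed: {q3, q4, q5}
Counting: q3(1) q4(2) q5(3)

3


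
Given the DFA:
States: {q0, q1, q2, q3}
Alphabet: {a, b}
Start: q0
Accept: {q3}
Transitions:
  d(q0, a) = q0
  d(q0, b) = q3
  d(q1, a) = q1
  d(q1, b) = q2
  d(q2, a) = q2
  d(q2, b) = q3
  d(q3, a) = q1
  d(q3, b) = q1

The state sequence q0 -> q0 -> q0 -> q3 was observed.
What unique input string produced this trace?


Trace back each transition to find the symbol:
  q0 --[a]--> q0
  q0 --[a]--> q0
  q0 --[b]--> q3

"aab"


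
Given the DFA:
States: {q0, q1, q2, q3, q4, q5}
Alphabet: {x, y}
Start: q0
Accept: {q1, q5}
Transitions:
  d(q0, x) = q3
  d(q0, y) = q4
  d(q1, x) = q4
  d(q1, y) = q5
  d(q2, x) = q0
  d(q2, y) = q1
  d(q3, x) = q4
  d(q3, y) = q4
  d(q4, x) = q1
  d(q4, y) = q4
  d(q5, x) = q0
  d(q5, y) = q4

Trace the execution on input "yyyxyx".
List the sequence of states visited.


Input: yyyxyx
d(q0, y) = q4
d(q4, y) = q4
d(q4, y) = q4
d(q4, x) = q1
d(q1, y) = q5
d(q5, x) = q0


q0 -> q4 -> q4 -> q4 -> q1 -> q5 -> q0


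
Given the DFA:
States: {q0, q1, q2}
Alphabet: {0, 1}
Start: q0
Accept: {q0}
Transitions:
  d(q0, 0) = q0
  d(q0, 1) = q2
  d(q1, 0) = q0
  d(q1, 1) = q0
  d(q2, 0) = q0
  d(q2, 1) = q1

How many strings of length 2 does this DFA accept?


Enumerating all length-2 strings:
  "00" -> q0 [accept]
  "01" -> q2 [reject]
  "10" -> q0 [accept]
  "11" -> q1 [reject]

2 out of 4


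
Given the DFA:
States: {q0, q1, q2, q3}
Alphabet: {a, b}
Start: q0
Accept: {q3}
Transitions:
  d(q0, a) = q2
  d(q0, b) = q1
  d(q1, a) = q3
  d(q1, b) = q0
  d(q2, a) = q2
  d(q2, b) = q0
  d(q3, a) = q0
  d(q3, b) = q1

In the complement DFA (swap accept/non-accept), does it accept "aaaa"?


Trace: q0 -> q2 -> q2 -> q2 -> q2
Final: q2
Original accept: {q3}
Complement: q2 is not in original accept

Yes, complement accepts (original rejects)


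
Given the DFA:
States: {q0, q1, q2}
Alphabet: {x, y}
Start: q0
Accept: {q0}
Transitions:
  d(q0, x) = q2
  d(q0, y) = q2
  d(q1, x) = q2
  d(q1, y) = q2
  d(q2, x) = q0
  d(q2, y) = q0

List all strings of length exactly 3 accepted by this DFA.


All strings of length 3: 8 total
Accepted: 0

None


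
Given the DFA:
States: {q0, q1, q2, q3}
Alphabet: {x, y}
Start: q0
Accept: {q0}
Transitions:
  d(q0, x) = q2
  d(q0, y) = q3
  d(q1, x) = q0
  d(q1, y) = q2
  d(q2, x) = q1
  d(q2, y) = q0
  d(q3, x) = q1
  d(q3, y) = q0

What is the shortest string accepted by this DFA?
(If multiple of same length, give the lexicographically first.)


BFS by string length (lex-first path to each state shown):
  len 0: q0<-""
Found accept state at length 0.

"" (empty string)


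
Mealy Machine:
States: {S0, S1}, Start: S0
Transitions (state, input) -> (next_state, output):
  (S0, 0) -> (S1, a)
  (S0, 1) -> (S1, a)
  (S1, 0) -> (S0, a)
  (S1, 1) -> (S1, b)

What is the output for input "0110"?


Step-by-step:
  (S0, 0) -> (S1, a)
  (S1, 1) -> (S1, b)
  (S1, 1) -> (S1, b)
  (S1, 0) -> (S0, a)

"abba"


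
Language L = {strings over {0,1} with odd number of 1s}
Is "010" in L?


count('1') = 1; 1 mod 2 = 1

Yes, "010" is in L


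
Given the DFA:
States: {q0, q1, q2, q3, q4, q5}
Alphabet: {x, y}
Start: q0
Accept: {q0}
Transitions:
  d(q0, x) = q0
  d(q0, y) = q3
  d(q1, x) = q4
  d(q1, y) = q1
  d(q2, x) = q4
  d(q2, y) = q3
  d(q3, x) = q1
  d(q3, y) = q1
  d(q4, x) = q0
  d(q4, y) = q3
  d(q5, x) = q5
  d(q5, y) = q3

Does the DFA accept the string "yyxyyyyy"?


Trace: q0 -> q3 -> q1 -> q4 -> q3 -> q1 -> q1 -> q1 -> q1
Final state: q1
Accept states: {q0}

No, rejected (final state q1 is not an accept state)


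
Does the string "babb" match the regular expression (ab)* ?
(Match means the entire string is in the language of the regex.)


|string| = 4; first = 'b'; last = 'b'

No, "babb" does not match (ab)*


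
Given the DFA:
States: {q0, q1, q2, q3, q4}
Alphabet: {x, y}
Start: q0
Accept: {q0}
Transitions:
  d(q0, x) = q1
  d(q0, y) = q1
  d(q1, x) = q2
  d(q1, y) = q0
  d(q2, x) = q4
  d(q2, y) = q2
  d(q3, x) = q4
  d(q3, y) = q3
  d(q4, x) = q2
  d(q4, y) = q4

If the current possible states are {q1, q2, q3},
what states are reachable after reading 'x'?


Apply transition on 'x' from each current state:
  d(q1, x) = q2
  d(q2, x) = q4
  d(q3, x) = q4

{q2, q4}


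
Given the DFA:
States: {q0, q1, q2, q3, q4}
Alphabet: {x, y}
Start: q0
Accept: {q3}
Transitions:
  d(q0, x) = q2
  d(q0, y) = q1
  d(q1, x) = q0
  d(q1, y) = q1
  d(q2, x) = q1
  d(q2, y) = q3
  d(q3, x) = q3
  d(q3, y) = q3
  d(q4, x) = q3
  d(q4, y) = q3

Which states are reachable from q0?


BFS from q0:
  layer 0: {q0}
  layer 1: {q1, q2}
  layer 2: {q3}

{q0, q1, q2, q3}


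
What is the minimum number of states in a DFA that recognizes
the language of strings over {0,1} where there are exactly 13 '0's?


States: count = 0, 1, ..., 13 (that's 14 states), plus a dead state for count > 13.
Total: 14 + 1 = 15. Accept = count-13 state.

15


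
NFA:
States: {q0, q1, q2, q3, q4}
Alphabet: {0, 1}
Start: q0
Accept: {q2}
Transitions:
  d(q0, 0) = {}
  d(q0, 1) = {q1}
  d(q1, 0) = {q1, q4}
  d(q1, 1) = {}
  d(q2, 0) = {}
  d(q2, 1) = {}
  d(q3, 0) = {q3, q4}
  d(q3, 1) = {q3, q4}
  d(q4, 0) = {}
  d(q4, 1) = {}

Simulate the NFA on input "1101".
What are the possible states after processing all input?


Start: {q0}
  --1--> {q1}
  --1--> {}
  --0--> {}
  --1--> {}

{} (empty set, no valid transitions)


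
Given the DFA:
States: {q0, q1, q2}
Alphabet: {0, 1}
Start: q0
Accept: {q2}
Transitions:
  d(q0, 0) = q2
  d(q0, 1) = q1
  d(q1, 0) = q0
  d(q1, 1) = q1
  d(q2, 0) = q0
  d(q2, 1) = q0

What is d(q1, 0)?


Looking up transition d(q1, 0)

q0


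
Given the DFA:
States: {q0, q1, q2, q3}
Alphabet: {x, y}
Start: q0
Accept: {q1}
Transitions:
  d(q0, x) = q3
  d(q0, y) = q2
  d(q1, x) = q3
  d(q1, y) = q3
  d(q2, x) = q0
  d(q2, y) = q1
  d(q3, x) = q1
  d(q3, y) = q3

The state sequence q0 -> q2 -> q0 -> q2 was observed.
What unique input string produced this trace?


Trace back each transition to find the symbol:
  q0 --[y]--> q2
  q2 --[x]--> q0
  q0 --[y]--> q2

"yxy"


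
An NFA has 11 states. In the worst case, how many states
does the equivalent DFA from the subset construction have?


Subset construction: one DFA state per subset of NFA states.
2^11 = 2048

2048


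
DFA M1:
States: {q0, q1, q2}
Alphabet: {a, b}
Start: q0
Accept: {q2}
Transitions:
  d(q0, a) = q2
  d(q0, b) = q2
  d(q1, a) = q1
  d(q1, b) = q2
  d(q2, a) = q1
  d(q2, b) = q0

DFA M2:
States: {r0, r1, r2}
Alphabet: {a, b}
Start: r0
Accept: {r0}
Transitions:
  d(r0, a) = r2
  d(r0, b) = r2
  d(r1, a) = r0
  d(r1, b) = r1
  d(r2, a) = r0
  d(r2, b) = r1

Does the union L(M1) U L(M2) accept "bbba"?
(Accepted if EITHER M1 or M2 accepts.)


M1: final=q1 accepted=False
M2: final=r0 accepted=True

Yes, union accepts


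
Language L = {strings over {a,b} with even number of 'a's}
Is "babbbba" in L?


count('a') = 2; 2 mod 2 = 0

Yes, "babbbba" is in L


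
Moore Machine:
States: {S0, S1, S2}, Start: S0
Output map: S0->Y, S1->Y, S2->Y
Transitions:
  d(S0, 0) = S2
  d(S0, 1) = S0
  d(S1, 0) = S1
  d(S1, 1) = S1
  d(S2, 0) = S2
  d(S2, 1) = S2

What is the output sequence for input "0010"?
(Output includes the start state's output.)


Start: S0 (output Y)
  --0--> S2 (output Y)
  --0--> S2 (output Y)
  --1--> S2 (output Y)
  --0--> S2 (output Y)

"YYYYY"


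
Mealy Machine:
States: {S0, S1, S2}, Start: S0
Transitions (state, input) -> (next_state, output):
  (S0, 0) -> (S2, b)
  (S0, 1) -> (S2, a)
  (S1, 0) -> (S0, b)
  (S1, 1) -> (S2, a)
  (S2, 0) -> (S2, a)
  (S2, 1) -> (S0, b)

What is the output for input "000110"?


Step-by-step:
  (S0, 0) -> (S2, b)
  (S2, 0) -> (S2, a)
  (S2, 0) -> (S2, a)
  (S2, 1) -> (S0, b)
  (S0, 1) -> (S2, a)
  (S2, 0) -> (S2, a)

"baabaa"


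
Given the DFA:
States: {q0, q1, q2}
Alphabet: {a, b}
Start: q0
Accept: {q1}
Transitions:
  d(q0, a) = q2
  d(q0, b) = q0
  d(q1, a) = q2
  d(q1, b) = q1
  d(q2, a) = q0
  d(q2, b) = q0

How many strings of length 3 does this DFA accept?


Enumerating all length-3 strings:
  "aaa" -> q2 [reject]
  "aab" -> q0 [reject]
  "aba" -> q2 [reject]
  "abb" -> q0 [reject]
  "baa" -> q0 [reject]
  "bab" -> q0 [reject]
  "bba" -> q2 [reject]
  "bbb" -> q0 [reject]

0 out of 8


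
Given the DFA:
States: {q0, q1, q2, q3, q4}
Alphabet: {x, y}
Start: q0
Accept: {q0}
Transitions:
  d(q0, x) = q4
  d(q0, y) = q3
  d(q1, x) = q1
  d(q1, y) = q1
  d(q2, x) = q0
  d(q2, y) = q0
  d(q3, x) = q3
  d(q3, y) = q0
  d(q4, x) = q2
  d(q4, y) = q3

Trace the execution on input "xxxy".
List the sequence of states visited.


Input: xxxy
d(q0, x) = q4
d(q4, x) = q2
d(q2, x) = q0
d(q0, y) = q3


q0 -> q4 -> q2 -> q0 -> q3


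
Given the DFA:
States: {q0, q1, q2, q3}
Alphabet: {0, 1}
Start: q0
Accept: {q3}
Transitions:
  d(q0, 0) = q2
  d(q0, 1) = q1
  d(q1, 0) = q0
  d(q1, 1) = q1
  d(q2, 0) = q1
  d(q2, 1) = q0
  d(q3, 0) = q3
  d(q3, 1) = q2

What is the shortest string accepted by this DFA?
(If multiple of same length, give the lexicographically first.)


BFS by string length (lex-first path to each state shown):
  len 0: q0<-""
  len 1: q1<-"1", q2<-"0"
  len 2: q0<-"01", q1<-"00"
  len 3: q0<-"000", q1<-"001", q2<-"010"
  len 4: q0<-"0010", q1<-"0001", q2<-"0000"
  len 5: q0<-"00001", q1<-"00000", q2<-"00100"
  len 6: q0<-"000000", q1<-"000001", q2<-"000010"
  len 7: q0<-"0000010", q1<-"0000001", q2<-"0000000"
  len 8: q0<-"00000001", q1<-"00000000", q2<-"00000100"

No string accepted (empty language)


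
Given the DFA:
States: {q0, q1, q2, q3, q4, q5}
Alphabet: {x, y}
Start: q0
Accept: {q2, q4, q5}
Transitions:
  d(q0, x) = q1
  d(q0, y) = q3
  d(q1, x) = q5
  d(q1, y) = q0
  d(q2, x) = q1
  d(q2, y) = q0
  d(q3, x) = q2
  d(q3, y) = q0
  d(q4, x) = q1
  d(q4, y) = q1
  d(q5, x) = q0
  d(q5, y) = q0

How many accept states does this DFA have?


Accept states listed: {q2, q4, q5}
Counting: q2(1) q4(2) q5(3)

3


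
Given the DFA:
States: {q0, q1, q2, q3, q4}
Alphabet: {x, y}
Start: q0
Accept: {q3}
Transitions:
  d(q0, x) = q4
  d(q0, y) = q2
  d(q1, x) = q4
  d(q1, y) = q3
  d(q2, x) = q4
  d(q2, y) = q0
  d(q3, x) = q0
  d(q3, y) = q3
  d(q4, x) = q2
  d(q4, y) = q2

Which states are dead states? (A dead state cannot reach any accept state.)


Forward reachability from each state:
  q0 -> reaches {q0, q2, q4}, no accept state (dead)
  q1 -> reaches accept state q3 (live)
  q2 -> reaches {q0, q2, q4}, no accept state (dead)
  q3 -> reaches accept state q3 (live)
  q4 -> reaches {q0, q2, q4}, no accept state (dead)

{q0, q2, q4}


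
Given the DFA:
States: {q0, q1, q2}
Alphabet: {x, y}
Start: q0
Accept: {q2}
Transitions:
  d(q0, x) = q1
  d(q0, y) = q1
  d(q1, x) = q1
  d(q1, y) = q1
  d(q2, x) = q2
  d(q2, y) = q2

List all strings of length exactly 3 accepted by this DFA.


All strings of length 3: 8 total
Accepted: 0

None


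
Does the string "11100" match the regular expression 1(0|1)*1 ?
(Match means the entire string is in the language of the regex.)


|string| = 5; first = '1'; last = '0'

No, "11100" does not match 1(0|1)*1


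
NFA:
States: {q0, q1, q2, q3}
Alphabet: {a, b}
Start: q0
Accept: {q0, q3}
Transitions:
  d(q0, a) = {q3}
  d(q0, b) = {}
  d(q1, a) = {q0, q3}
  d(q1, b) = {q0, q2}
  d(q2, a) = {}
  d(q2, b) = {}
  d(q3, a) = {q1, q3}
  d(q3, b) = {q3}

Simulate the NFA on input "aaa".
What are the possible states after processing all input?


Start: {q0}
  --a--> {q3}
  --a--> {q1, q3}
  --a--> {q0, q1, q3}

{q0, q1, q3}


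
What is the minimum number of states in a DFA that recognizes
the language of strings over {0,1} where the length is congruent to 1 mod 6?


States track (length) mod 6.
Need 6 states: one per remainder 0..5; accept = remainder 1.

6


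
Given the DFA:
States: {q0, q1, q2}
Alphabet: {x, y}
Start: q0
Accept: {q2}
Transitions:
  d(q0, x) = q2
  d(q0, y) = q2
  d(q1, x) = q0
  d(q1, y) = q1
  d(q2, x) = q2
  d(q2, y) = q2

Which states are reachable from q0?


BFS from q0:
  layer 0: {q0}
  layer 1: {q2}

{q0, q2}


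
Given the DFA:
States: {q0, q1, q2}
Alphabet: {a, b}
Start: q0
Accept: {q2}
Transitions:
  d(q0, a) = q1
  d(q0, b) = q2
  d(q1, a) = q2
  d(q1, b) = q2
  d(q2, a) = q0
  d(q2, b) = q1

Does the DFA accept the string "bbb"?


Trace: q0 -> q2 -> q1 -> q2
Final state: q2
Accept states: {q2}

Yes, accepted (final state q2 is an accept state)


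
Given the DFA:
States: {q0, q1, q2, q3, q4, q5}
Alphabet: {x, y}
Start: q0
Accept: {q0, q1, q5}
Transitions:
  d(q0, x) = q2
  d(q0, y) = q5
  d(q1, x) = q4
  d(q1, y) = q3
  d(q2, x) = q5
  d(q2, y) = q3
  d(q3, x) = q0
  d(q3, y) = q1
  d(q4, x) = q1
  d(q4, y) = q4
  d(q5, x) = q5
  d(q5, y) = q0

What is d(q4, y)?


Looking up transition d(q4, y)

q4


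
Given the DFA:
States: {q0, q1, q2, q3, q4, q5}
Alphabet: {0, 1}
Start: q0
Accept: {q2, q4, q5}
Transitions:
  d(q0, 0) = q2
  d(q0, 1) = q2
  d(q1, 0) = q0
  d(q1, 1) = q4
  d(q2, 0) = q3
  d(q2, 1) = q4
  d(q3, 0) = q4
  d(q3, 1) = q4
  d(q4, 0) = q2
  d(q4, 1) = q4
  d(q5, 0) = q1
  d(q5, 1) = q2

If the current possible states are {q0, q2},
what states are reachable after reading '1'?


Apply transition on '1' from each current state:
  d(q0, 1) = q2
  d(q2, 1) = q4

{q2, q4}


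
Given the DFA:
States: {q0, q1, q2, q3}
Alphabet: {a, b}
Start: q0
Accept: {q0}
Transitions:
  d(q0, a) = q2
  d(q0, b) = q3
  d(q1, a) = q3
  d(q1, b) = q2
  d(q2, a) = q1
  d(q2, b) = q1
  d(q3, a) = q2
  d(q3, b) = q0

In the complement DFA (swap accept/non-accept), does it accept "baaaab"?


Trace: q0 -> q3 -> q2 -> q1 -> q3 -> q2 -> q1
Final: q1
Original accept: {q0}
Complement: q1 is not in original accept

Yes, complement accepts (original rejects)


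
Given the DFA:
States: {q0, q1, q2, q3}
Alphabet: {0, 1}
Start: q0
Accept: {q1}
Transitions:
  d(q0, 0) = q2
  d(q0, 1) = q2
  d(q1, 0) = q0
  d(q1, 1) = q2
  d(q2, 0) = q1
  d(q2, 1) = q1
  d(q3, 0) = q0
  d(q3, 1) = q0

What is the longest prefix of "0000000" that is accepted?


Run the DFA, marking each prefix where the state is accepting:
  "" -> q0 [reject]
  "0" -> q2 [reject]
  "00" -> q1 [accept]
  "000" -> q0 [reject]
  "0000" -> q2 [reject]
  "00000" -> q1 [accept]
  "000000" -> q0 [reject]
  "0000000" -> q2 [reject]

"00000"


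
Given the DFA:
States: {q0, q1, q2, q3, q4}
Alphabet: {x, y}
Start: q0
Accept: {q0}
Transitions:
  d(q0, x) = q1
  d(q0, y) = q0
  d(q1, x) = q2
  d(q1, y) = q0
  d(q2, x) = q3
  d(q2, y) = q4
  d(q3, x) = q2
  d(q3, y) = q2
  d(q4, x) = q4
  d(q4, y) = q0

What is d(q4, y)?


Looking up transition d(q4, y)

q0


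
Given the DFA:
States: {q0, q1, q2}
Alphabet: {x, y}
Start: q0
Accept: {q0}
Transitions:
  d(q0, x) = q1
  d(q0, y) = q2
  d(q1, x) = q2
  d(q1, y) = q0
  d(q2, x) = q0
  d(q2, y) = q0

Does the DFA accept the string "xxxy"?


Trace: q0 -> q1 -> q2 -> q0 -> q2
Final state: q2
Accept states: {q0}

No, rejected (final state q2 is not an accept state)


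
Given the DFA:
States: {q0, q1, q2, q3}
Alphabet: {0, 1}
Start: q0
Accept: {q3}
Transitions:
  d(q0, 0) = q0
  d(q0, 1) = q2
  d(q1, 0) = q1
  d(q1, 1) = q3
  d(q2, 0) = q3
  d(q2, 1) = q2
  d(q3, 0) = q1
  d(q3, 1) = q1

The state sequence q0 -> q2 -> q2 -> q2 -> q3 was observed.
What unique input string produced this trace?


Trace back each transition to find the symbol:
  q0 --[1]--> q2
  q2 --[1]--> q2
  q2 --[1]--> q2
  q2 --[0]--> q3

"1110"


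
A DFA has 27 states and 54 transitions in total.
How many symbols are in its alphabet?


Each state has exactly one transition per symbol.
|alphabet| = transitions / states = 54 / 27 = 2

2


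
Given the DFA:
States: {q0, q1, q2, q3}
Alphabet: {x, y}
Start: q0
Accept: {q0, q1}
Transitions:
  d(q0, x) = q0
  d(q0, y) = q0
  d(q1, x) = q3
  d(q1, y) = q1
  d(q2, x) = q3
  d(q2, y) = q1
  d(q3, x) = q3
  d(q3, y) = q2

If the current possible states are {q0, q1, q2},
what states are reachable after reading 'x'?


Apply transition on 'x' from each current state:
  d(q0, x) = q0
  d(q1, x) = q3
  d(q2, x) = q3

{q0, q3}


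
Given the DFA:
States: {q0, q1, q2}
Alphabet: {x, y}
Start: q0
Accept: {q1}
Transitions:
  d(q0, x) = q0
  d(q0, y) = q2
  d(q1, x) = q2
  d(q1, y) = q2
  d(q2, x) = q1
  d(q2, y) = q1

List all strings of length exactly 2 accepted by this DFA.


All strings of length 2: 4 total
Accepted: 2

"yx", "yy"


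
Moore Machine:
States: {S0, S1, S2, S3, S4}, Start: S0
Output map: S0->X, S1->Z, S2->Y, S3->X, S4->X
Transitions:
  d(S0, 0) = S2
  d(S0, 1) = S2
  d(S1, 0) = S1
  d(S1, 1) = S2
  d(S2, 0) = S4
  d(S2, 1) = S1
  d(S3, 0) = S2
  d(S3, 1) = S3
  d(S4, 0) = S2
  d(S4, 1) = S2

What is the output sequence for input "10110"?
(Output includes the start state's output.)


Start: S0 (output X)
  --1--> S2 (output Y)
  --0--> S4 (output X)
  --1--> S2 (output Y)
  --1--> S1 (output Z)
  --0--> S1 (output Z)

"XYXYZZ"


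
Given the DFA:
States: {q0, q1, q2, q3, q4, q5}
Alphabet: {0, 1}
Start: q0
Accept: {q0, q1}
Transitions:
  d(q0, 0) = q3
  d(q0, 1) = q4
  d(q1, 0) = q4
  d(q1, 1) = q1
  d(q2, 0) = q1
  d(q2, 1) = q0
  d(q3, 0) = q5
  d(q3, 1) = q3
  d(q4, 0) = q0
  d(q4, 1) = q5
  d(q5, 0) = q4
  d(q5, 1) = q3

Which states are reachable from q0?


BFS from q0:
  layer 0: {q0}
  layer 1: {q3, q4}
  layer 2: {q5}

{q0, q3, q4, q5}


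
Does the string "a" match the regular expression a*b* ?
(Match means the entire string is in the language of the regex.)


|string| = 1; first = 'a'; last = 'a'

Yes, "a" matches a*b*


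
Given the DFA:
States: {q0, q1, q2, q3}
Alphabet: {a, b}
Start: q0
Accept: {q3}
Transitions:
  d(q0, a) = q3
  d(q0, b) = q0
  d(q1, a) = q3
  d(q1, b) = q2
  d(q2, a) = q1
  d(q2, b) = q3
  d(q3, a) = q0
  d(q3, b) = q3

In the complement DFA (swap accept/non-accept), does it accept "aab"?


Trace: q0 -> q3 -> q0 -> q0
Final: q0
Original accept: {q3}
Complement: q0 is not in original accept

Yes, complement accepts (original rejects)


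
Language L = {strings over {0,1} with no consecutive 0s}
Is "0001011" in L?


'00' occurs at index 0

No, "0001011" is not in L


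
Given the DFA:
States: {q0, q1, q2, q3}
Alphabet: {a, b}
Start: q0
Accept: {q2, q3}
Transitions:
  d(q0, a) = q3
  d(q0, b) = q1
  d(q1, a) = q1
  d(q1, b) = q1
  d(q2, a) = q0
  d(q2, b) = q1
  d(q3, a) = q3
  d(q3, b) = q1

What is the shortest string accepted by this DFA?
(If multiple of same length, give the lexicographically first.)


BFS by string length (lex-first path to each state shown):
  len 0: q0<-""
  len 1: q1<-"b", q3<-"a"
Found accept state at length 1.

"a"


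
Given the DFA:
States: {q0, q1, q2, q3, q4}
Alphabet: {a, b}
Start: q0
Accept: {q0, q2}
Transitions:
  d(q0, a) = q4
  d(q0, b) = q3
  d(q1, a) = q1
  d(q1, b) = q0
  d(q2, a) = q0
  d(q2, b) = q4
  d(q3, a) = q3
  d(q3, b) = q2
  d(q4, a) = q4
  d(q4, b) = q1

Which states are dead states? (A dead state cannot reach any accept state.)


Forward reachability from each state:
  q0 -> reaches accept state q0 (live)
  q1 -> reaches accept state q0 (live)
  q2 -> reaches accept state q0 (live)
  q3 -> reaches accept state q0 (live)
  q4 -> reaches accept state q0 (live)

None (all states can reach an accept state)


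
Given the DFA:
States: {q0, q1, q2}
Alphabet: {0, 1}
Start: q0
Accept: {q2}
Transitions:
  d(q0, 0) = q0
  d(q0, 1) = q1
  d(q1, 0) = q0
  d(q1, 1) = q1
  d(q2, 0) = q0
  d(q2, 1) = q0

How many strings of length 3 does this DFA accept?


Enumerating all length-3 strings:
  "000" -> q0 [reject]
  "001" -> q1 [reject]
  "010" -> q0 [reject]
  "011" -> q1 [reject]
  "100" -> q0 [reject]
  "101" -> q1 [reject]
  "110" -> q0 [reject]
  "111" -> q1 [reject]

0 out of 8


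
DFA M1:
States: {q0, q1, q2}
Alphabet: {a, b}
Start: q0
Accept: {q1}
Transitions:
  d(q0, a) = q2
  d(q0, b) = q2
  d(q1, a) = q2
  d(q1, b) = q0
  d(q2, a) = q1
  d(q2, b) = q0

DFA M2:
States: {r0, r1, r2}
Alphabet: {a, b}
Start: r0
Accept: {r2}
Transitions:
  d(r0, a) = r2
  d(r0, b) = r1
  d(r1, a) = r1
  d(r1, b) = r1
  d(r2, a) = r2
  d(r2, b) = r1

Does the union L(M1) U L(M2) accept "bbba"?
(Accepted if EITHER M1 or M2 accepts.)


M1: final=q1 accepted=True
M2: final=r1 accepted=False

Yes, union accepts


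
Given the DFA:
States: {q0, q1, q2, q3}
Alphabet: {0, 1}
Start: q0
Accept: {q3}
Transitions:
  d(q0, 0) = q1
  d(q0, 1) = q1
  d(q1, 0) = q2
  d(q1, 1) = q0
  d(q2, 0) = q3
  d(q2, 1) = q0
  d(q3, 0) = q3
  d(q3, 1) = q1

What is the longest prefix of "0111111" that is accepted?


Run the DFA, marking each prefix where the state is accepting:
  "" -> q0 [reject]
  "0" -> q1 [reject]
  "01" -> q0 [reject]
  "011" -> q1 [reject]
  "0111" -> q0 [reject]
  "01111" -> q1 [reject]
  "011111" -> q0 [reject]
  "0111111" -> q1 [reject]

No prefix is accepted


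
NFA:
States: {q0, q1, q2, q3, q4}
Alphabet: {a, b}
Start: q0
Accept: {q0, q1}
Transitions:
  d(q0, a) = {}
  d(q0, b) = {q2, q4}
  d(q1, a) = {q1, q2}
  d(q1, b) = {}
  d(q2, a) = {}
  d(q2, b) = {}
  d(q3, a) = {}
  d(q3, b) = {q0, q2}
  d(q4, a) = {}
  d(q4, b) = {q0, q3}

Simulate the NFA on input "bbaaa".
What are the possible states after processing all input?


Start: {q0}
  --b--> {q2, q4}
  --b--> {q0, q3}
  --a--> {}
  --a--> {}
  --a--> {}

{} (empty set, no valid transitions)


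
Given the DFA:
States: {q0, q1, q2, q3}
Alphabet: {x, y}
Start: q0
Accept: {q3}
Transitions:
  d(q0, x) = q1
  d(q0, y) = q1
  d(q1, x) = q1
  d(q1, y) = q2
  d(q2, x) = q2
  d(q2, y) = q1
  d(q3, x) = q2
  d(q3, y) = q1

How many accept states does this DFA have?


Accept states listed: {q3}
Counting: q3(1)

1


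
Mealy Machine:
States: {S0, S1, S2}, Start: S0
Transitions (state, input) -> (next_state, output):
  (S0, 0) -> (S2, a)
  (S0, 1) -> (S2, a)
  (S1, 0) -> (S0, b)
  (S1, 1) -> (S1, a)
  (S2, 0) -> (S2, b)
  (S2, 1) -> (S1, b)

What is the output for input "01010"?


Step-by-step:
  (S0, 0) -> (S2, a)
  (S2, 1) -> (S1, b)
  (S1, 0) -> (S0, b)
  (S0, 1) -> (S2, a)
  (S2, 0) -> (S2, b)

"abbab"


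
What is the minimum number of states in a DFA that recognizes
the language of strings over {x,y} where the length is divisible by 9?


States track (length) mod 9.
Need 9 states: one per remainder 0..8; accept = remainder 0.

9


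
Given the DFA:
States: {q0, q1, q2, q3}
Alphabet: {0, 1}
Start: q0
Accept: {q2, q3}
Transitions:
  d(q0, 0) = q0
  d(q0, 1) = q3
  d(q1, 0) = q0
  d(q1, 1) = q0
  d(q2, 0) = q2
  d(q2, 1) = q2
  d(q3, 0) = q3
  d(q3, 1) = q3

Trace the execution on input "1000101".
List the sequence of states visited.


Input: 1000101
d(q0, 1) = q3
d(q3, 0) = q3
d(q3, 0) = q3
d(q3, 0) = q3
d(q3, 1) = q3
d(q3, 0) = q3
d(q3, 1) = q3


q0 -> q3 -> q3 -> q3 -> q3 -> q3 -> q3 -> q3


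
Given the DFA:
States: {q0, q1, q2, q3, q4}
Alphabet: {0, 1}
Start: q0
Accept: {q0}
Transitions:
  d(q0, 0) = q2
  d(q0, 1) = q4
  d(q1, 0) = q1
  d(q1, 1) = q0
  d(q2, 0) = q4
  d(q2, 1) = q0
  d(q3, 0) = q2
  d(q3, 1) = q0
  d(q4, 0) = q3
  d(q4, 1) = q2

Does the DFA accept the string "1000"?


Trace: q0 -> q4 -> q3 -> q2 -> q4
Final state: q4
Accept states: {q0}

No, rejected (final state q4 is not an accept state)


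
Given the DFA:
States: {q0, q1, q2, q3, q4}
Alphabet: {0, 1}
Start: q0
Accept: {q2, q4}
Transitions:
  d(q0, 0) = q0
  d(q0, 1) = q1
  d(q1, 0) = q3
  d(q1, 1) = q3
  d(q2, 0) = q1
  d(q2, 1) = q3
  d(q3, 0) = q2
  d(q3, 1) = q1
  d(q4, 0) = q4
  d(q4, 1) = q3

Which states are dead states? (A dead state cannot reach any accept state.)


Forward reachability from each state:
  q0 -> reaches accept state q2 (live)
  q1 -> reaches accept state q2 (live)
  q2 -> reaches accept state q2 (live)
  q3 -> reaches accept state q2 (live)
  q4 -> reaches accept state q2 (live)

None (all states can reach an accept state)


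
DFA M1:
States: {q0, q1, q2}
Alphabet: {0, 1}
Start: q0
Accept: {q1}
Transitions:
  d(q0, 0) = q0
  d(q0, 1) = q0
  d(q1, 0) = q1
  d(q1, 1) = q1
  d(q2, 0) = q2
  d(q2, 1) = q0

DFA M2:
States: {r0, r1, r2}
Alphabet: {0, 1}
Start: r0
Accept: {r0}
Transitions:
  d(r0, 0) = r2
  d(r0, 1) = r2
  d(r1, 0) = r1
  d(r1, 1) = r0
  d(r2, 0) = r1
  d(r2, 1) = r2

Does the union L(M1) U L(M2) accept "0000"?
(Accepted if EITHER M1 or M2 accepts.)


M1: final=q0 accepted=False
M2: final=r1 accepted=False

No, union rejects (neither accepts)


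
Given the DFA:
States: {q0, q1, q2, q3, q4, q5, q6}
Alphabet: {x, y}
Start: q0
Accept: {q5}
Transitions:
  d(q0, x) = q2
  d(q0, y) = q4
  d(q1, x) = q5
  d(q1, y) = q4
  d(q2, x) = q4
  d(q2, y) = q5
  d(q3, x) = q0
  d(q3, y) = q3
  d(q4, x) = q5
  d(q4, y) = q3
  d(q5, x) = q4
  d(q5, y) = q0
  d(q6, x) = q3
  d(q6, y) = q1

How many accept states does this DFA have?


Accept states listed: {q5}
Counting: q5(1)

1


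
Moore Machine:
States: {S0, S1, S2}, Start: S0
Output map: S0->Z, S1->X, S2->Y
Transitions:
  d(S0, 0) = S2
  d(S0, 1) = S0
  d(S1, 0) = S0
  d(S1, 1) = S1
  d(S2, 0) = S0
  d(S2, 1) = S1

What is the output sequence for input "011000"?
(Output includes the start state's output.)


Start: S0 (output Z)
  --0--> S2 (output Y)
  --1--> S1 (output X)
  --1--> S1 (output X)
  --0--> S0 (output Z)
  --0--> S2 (output Y)
  --0--> S0 (output Z)

"ZYXXZYZ"


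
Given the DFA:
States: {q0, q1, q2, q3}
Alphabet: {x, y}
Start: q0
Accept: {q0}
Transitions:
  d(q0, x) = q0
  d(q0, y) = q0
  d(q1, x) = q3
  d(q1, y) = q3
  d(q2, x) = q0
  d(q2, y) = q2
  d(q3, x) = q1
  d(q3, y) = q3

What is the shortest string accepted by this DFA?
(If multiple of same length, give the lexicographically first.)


BFS by string length (lex-first path to each state shown):
  len 0: q0<-""
Found accept state at length 0.

"" (empty string)


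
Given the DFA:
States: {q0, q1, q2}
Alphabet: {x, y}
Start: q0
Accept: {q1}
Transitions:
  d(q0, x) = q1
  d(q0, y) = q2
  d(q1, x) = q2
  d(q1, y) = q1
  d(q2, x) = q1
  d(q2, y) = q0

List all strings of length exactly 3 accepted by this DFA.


All strings of length 3: 8 total
Accepted: 4

"xxx", "xyy", "yxy", "yyx"


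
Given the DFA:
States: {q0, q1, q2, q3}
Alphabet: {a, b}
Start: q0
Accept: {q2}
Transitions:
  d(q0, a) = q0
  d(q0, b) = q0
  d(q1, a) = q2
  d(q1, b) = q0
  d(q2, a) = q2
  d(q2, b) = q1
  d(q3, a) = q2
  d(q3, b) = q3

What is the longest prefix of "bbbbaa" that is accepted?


Run the DFA, marking each prefix where the state is accepting:
  "" -> q0 [reject]
  "b" -> q0 [reject]
  "bb" -> q0 [reject]
  "bbb" -> q0 [reject]
  "bbbb" -> q0 [reject]
  "bbbba" -> q0 [reject]
  "bbbbaa" -> q0 [reject]

No prefix is accepted


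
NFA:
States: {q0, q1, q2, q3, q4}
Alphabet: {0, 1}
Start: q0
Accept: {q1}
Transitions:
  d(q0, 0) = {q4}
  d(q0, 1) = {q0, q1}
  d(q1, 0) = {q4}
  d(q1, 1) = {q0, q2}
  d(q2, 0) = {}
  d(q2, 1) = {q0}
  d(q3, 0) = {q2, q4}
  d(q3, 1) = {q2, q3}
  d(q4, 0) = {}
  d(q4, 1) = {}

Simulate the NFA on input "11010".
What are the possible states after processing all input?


Start: {q0}
  --1--> {q0, q1}
  --1--> {q0, q1, q2}
  --0--> {q4}
  --1--> {}
  --0--> {}

{} (empty set, no valid transitions)


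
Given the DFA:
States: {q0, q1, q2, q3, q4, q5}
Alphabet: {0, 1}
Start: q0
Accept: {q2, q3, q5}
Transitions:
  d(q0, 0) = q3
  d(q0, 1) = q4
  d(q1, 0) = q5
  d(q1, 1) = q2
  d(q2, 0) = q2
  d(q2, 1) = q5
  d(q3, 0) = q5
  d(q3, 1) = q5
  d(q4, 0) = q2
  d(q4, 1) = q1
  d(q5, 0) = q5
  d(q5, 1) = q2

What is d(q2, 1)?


Looking up transition d(q2, 1)

q5


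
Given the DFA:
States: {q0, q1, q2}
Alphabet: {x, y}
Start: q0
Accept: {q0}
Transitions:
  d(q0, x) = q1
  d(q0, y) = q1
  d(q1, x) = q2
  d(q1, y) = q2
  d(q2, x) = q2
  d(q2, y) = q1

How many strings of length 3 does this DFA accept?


Enumerating all length-3 strings:
  "xxx" -> q2 [reject]
  "xxy" -> q1 [reject]
  "xyx" -> q2 [reject]
  "xyy" -> q1 [reject]
  "yxx" -> q2 [reject]
  "yxy" -> q1 [reject]
  "yyx" -> q2 [reject]
  "yyy" -> q1 [reject]

0 out of 8


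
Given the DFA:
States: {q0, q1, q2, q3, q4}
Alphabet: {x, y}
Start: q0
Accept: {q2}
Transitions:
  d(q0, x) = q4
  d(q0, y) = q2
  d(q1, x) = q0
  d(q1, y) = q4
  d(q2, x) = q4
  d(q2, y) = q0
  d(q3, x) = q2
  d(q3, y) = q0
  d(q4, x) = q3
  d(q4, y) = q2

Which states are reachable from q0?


BFS from q0:
  layer 0: {q0}
  layer 1: {q2, q4}
  layer 2: {q3}

{q0, q2, q3, q4}


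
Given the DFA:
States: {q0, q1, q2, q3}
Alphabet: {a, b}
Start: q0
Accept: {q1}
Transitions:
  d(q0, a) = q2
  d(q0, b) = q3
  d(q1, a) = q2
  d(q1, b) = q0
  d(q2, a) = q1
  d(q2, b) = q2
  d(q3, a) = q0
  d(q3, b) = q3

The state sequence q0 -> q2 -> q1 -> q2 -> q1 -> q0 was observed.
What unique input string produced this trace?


Trace back each transition to find the symbol:
  q0 --[a]--> q2
  q2 --[a]--> q1
  q1 --[a]--> q2
  q2 --[a]--> q1
  q1 --[b]--> q0

"aaaab"


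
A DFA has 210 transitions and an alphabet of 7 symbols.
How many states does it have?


Each state has exactly one transition per symbol.
states = transitions / |alphabet| = 210 / 7 = 30

30


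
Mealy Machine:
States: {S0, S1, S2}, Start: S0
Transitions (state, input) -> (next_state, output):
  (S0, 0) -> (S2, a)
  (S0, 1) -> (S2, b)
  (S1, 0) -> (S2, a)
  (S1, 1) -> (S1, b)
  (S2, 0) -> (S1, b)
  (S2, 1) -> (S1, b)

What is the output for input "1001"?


Step-by-step:
  (S0, 1) -> (S2, b)
  (S2, 0) -> (S1, b)
  (S1, 0) -> (S2, a)
  (S2, 1) -> (S1, b)

"bbab"


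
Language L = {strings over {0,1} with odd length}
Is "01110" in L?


length = 5; 5 mod 2 = 1

Yes, "01110" is in L


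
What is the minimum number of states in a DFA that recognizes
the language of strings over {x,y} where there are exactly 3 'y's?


States: count = 0, 1, ..., 3 (that's 4 states), plus a dead state for count > 3.
Total: 4 + 1 = 5. Accept = count-3 state.

5


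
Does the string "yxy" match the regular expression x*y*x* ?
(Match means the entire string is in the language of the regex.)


|string| = 3; first = 'y'; last = 'y'

No, "yxy" does not match x*y*x*


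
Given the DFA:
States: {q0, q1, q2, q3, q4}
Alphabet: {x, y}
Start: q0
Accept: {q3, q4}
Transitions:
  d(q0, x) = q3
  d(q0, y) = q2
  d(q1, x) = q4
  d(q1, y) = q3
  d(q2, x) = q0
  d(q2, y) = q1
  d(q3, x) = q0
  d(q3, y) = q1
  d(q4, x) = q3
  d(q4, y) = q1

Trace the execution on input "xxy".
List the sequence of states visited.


Input: xxy
d(q0, x) = q3
d(q3, x) = q0
d(q0, y) = q2


q0 -> q3 -> q0 -> q2


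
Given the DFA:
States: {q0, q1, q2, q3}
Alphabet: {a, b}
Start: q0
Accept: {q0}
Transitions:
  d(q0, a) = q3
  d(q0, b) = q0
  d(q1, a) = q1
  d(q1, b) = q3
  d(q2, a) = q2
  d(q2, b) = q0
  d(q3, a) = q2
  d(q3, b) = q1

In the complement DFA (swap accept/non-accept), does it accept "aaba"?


Trace: q0 -> q3 -> q2 -> q0 -> q3
Final: q3
Original accept: {q0}
Complement: q3 is not in original accept

Yes, complement accepts (original rejects)


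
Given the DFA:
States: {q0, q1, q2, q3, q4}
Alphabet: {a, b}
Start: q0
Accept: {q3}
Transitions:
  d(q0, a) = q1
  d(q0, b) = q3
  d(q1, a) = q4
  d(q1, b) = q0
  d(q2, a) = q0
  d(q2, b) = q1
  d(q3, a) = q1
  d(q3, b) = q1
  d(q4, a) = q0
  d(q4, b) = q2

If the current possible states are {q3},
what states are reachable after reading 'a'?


Apply transition on 'a' from each current state:
  d(q3, a) = q1

{q1}


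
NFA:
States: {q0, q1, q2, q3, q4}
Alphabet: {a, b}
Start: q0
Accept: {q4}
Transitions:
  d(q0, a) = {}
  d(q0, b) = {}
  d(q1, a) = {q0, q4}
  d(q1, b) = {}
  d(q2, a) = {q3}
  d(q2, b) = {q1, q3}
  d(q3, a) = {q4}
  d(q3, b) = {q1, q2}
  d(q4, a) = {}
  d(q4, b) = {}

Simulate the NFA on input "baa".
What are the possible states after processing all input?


Start: {q0}
  --b--> {}
  --a--> {}
  --a--> {}

{} (empty set, no valid transitions)


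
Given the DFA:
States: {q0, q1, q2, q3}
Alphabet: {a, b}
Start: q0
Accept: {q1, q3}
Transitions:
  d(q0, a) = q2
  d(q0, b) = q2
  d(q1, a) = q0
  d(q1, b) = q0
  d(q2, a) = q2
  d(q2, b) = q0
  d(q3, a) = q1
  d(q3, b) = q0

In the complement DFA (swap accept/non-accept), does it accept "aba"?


Trace: q0 -> q2 -> q0 -> q2
Final: q2
Original accept: {q1, q3}
Complement: q2 is not in original accept

Yes, complement accepts (original rejects)


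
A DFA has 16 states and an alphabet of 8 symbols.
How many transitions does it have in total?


Each state has exactly one transition per symbol.
16 * 8 = 128

128


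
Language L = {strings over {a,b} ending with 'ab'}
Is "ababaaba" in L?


last two symbols = 'ba'

No, "ababaaba" is not in L


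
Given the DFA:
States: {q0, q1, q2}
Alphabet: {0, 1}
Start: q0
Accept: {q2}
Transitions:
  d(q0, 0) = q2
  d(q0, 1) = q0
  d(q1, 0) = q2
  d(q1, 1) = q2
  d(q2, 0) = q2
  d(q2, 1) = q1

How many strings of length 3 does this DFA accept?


Enumerating all length-3 strings:
  "000" -> q2 [accept]
  "001" -> q1 [reject]
  "010" -> q2 [accept]
  "011" -> q2 [accept]
  "100" -> q2 [accept]
  "101" -> q1 [reject]
  "110" -> q2 [accept]
  "111" -> q0 [reject]

5 out of 8


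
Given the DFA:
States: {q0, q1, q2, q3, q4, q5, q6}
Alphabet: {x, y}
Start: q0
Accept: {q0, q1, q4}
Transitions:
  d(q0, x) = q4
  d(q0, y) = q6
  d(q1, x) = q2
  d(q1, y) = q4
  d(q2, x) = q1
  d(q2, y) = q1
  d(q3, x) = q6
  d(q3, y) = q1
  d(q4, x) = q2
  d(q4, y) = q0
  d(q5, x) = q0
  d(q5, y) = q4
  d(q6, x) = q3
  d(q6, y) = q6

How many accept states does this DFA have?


Accept states listed: {q0, q1, q4}
Counting: q0(1) q1(2) q4(3)

3


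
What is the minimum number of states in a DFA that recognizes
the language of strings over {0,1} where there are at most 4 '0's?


States: count = 0, 1, ..., 4 (all accepting; 5 states), plus a dead state for count > 4.
Total: 5 + 1 = 6.

6


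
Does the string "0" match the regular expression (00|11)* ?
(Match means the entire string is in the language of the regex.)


|string| = 1; first = '0'; last = '0'

No, "0" does not match (00|11)*


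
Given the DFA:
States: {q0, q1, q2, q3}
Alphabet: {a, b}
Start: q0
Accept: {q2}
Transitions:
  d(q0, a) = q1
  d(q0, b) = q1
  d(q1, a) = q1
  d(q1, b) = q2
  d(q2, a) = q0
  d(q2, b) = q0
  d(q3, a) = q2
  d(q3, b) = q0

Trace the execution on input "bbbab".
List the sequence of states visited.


Input: bbbab
d(q0, b) = q1
d(q1, b) = q2
d(q2, b) = q0
d(q0, a) = q1
d(q1, b) = q2


q0 -> q1 -> q2 -> q0 -> q1 -> q2


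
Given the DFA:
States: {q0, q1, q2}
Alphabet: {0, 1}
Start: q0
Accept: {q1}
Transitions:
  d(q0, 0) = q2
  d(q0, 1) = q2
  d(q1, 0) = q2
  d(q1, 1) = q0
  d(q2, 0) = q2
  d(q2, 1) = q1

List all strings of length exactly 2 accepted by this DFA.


All strings of length 2: 4 total
Accepted: 2

"01", "11"


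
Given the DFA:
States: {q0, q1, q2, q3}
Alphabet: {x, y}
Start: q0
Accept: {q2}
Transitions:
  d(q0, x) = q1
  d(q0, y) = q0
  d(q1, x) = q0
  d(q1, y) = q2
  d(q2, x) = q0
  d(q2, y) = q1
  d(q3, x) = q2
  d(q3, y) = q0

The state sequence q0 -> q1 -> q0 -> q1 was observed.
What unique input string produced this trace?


Trace back each transition to find the symbol:
  q0 --[x]--> q1
  q1 --[x]--> q0
  q0 --[x]--> q1

"xxx"


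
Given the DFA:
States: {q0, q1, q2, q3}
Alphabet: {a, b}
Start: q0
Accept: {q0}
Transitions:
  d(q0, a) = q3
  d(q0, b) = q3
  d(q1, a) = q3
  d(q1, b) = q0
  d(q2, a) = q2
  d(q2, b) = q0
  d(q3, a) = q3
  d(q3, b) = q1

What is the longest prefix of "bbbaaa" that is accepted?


Run the DFA, marking each prefix where the state is accepting:
  "" -> q0 [accept]
  "b" -> q3 [reject]
  "bb" -> q1 [reject]
  "bbb" -> q0 [accept]
  "bbba" -> q3 [reject]
  "bbbaa" -> q3 [reject]
  "bbbaaa" -> q3 [reject]

"bbb"


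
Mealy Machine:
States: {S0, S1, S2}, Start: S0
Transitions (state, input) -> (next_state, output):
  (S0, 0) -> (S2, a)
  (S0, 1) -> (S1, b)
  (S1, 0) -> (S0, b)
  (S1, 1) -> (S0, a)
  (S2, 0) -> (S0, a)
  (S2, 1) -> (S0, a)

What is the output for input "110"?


Step-by-step:
  (S0, 1) -> (S1, b)
  (S1, 1) -> (S0, a)
  (S0, 0) -> (S2, a)

"baa"


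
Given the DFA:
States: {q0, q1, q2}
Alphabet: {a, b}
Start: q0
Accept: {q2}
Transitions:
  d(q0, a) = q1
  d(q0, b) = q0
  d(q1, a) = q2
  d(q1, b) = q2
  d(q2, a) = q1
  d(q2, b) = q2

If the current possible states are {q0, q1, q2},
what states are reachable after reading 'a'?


Apply transition on 'a' from each current state:
  d(q0, a) = q1
  d(q1, a) = q2
  d(q2, a) = q1

{q1, q2}


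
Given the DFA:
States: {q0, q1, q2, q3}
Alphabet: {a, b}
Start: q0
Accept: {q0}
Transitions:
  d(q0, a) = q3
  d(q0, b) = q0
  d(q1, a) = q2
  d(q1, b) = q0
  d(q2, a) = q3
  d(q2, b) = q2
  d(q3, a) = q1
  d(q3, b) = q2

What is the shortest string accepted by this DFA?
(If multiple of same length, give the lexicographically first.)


BFS by string length (lex-first path to each state shown):
  len 0: q0<-""
Found accept state at length 0.

"" (empty string)


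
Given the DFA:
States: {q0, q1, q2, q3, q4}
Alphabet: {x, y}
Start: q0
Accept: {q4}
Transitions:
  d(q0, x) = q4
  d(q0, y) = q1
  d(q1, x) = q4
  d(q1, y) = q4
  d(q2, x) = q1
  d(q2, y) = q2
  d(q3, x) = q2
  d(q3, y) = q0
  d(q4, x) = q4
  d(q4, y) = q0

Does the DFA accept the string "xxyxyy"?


Trace: q0 -> q4 -> q4 -> q0 -> q4 -> q0 -> q1
Final state: q1
Accept states: {q4}

No, rejected (final state q1 is not an accept state)


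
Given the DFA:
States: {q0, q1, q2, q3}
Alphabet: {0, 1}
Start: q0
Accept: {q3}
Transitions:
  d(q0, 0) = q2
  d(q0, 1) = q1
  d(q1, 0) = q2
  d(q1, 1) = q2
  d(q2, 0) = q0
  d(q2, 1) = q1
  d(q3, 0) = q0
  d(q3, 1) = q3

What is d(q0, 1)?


Looking up transition d(q0, 1)

q1


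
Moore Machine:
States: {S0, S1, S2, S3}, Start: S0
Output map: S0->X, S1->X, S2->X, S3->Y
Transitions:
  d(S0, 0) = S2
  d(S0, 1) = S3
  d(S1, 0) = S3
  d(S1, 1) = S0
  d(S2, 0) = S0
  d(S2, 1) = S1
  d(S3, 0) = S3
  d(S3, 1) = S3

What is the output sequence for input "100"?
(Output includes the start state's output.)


Start: S0 (output X)
  --1--> S3 (output Y)
  --0--> S3 (output Y)
  --0--> S3 (output Y)

"XYYY"


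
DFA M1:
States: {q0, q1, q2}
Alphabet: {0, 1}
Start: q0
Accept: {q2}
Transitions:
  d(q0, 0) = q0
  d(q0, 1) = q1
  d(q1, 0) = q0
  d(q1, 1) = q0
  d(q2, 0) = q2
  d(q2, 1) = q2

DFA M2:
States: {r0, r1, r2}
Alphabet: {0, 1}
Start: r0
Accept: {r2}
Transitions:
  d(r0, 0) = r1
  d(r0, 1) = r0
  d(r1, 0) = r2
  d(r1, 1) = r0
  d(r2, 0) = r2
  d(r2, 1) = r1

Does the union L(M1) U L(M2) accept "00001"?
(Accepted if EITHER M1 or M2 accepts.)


M1: final=q1 accepted=False
M2: final=r1 accepted=False

No, union rejects (neither accepts)


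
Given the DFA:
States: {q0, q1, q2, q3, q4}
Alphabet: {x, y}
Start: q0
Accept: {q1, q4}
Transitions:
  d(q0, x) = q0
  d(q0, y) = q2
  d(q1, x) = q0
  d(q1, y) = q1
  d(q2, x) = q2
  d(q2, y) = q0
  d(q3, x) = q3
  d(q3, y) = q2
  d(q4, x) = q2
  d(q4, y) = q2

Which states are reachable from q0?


BFS from q0:
  layer 0: {q0}
  layer 1: {q2}

{q0, q2}


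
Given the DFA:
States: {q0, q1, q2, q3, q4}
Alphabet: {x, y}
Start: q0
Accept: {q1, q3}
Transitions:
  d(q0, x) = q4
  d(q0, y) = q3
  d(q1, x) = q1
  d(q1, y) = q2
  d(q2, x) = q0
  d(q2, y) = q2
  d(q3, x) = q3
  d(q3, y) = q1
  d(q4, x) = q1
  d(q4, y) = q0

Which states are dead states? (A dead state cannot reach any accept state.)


Forward reachability from each state:
  q0 -> reaches accept state q1 (live)
  q1 -> reaches accept state q1 (live)
  q2 -> reaches accept state q1 (live)
  q3 -> reaches accept state q1 (live)
  q4 -> reaches accept state q1 (live)

None (all states can reach an accept state)
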